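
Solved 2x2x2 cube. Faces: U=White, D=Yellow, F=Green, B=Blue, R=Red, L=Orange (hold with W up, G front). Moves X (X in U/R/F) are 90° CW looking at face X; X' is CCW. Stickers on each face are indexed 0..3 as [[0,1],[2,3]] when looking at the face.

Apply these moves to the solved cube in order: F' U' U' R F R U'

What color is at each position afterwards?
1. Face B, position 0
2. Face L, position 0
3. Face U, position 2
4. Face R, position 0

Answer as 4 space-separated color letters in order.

After move 1 (F'): F=GGGG U=WWRR R=YRYR D=OOYY L=OWOW
After move 2 (U'): U=WRWR F=OWGG R=GGYR B=YRBB L=BBOW
After move 3 (U'): U=RRWW F=BBGG R=OWYR B=GGBB L=YROW
After move 4 (R): R=YORW U=RBWG F=BOGY D=OBYG B=WGRB
After move 5 (F): F=GBYO U=RBWR R=WOGW D=RYYG L=YOOB
After move 6 (R): R=GWWO U=RBWO F=GYYG D=RRYW B=RGBB
After move 7 (U'): U=BORW F=YOYG R=GYWO B=GWBB L=RGOB
Query 1: B[0] = G
Query 2: L[0] = R
Query 3: U[2] = R
Query 4: R[0] = G

Answer: G R R G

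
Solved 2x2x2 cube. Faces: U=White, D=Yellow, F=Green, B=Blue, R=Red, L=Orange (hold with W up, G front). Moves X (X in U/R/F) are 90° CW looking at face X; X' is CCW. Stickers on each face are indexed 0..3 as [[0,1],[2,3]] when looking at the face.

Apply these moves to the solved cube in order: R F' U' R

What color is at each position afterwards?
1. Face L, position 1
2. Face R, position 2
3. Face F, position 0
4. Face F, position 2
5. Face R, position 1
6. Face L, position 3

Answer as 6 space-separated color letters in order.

After move 1 (R): R=RRRR U=WGWG F=GYGY D=YBYB B=WBWB
After move 2 (F'): F=YYGG U=WGRR R=BRYR D=OOYB L=OGOW
After move 3 (U'): U=GRWR F=OGGG R=YYYR B=BRWB L=WBOW
After move 4 (R): R=YYRY U=GGWG F=OOGB D=OWYB B=RRRB
Query 1: L[1] = B
Query 2: R[2] = R
Query 3: F[0] = O
Query 4: F[2] = G
Query 5: R[1] = Y
Query 6: L[3] = W

Answer: B R O G Y W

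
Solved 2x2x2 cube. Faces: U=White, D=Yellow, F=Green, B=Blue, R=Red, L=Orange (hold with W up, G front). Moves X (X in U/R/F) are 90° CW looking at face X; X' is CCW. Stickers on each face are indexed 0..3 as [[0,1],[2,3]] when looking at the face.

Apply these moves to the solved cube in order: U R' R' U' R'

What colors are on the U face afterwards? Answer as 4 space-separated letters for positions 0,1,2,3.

Answer: Y R W R

Derivation:
After move 1 (U): U=WWWW F=RRGG R=BBRR B=OOBB L=GGOO
After move 2 (R'): R=BRBR U=WBWO F=RWGW D=YRYG B=YOYB
After move 3 (R'): R=RRBB U=WYWY F=RBGO D=YWYW B=GORB
After move 4 (U'): U=YYWW F=GGGO R=RBBB B=RRRB L=GOOO
After move 5 (R'): R=BBRB U=YRWR F=GYGW D=YGYO B=WRWB
Query: U face = YRWR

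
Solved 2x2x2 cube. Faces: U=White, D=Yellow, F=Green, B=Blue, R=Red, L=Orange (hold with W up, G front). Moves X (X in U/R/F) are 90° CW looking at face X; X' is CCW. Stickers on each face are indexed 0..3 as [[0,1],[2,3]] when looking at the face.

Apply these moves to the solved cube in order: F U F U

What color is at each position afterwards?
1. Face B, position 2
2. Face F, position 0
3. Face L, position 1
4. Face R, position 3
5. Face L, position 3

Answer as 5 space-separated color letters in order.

Answer: B O W R R

Derivation:
After move 1 (F): F=GGGG U=WWOO R=WRWR D=RRYY L=OYOY
After move 2 (U): U=OWOW F=WRGG R=BBWR B=OYBB L=GGOY
After move 3 (F): F=GWGR U=OWYG R=OBWR D=WBYY L=GROR
After move 4 (U): U=YOGW F=OBGR R=OYWR B=GRBB L=GWOR
Query 1: B[2] = B
Query 2: F[0] = O
Query 3: L[1] = W
Query 4: R[3] = R
Query 5: L[3] = R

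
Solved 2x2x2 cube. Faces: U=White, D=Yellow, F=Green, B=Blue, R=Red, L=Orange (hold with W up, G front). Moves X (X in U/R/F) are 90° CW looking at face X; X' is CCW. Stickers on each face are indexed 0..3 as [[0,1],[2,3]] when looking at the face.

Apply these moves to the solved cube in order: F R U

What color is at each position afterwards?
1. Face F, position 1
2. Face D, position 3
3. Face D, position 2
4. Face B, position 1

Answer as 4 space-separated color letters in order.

Answer: W B Y Y

Derivation:
After move 1 (F): F=GGGG U=WWOO R=WRWR D=RRYY L=OYOY
After move 2 (R): R=WWRR U=WGOG F=GRGY D=RBYB B=OBWB
After move 3 (U): U=OWGG F=WWGY R=OBRR B=OYWB L=GROY
Query 1: F[1] = W
Query 2: D[3] = B
Query 3: D[2] = Y
Query 4: B[1] = Y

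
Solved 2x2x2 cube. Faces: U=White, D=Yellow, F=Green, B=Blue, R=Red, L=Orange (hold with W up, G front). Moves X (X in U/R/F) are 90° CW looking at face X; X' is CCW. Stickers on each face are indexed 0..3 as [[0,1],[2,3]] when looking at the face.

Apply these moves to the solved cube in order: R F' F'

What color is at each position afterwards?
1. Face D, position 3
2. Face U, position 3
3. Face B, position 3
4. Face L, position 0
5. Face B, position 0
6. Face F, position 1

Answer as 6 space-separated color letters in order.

Answer: B Y B O W G

Derivation:
After move 1 (R): R=RRRR U=WGWG F=GYGY D=YBYB B=WBWB
After move 2 (F'): F=YYGG U=WGRR R=BRYR D=OOYB L=OGOW
After move 3 (F'): F=YGYG U=WGBY R=OROR D=GWYB L=OROR
Query 1: D[3] = B
Query 2: U[3] = Y
Query 3: B[3] = B
Query 4: L[0] = O
Query 5: B[0] = W
Query 6: F[1] = G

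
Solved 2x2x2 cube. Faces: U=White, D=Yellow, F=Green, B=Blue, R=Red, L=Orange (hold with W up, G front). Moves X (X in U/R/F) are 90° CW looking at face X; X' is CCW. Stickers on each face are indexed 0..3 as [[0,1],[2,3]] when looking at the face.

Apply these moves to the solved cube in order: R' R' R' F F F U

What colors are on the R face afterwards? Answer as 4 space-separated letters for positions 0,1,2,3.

Answer: W B Y R

Derivation:
After move 1 (R'): R=RRRR U=WBWB F=GWGW D=YGYG B=YBYB
After move 2 (R'): R=RRRR U=WYWY F=GBGB D=YWYW B=GBGB
After move 3 (R'): R=RRRR U=WGWG F=GYGY D=YBYB B=WBWB
After move 4 (F): F=GGYY U=WGOO R=WRGR D=RRYB L=OYOB
After move 5 (F): F=YGYG U=WGBY R=OROR D=GWYB L=OROR
After move 6 (F): F=YYGG U=WGRR R=BRYR D=OOYB L=OGOW
After move 7 (U): U=RWRG F=BRGG R=WBYR B=OGWB L=YYOW
Query: R face = WBYR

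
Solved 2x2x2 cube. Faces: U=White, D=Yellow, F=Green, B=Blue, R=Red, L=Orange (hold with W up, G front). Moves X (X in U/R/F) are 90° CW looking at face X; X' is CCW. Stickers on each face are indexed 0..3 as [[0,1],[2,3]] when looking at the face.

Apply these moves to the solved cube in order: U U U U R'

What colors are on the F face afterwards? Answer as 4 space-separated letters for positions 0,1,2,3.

After move 1 (U): U=WWWW F=RRGG R=BBRR B=OOBB L=GGOO
After move 2 (U): U=WWWW F=BBGG R=OORR B=GGBB L=RROO
After move 3 (U): U=WWWW F=OOGG R=GGRR B=RRBB L=BBOO
After move 4 (U): U=WWWW F=GGGG R=RRRR B=BBBB L=OOOO
After move 5 (R'): R=RRRR U=WBWB F=GWGW D=YGYG B=YBYB
Query: F face = GWGW

Answer: G W G W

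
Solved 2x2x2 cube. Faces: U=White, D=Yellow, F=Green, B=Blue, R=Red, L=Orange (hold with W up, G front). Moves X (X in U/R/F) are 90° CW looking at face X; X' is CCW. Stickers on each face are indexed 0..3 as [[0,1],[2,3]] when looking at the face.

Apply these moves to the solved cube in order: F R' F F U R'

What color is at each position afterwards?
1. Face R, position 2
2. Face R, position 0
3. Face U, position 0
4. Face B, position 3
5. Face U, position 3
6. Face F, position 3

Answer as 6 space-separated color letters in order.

Answer: Y B G B O B

Derivation:
After move 1 (F): F=GGGG U=WWOO R=WRWR D=RRYY L=OYOY
After move 2 (R'): R=RRWW U=WBOB F=GWGO D=RGYG B=YBRB
After move 3 (F): F=GGOW U=WBYY R=ORBW D=WRYG L=OROG
After move 4 (F): F=OGWG U=WBGR R=YRYW D=BOYG L=OWOR
After move 5 (U): U=GWRB F=YRWG R=YBYW B=OWRB L=OGOR
After move 6 (R'): R=BWYY U=GRRO F=YWWB D=BRYG B=GWOB
Query 1: R[2] = Y
Query 2: R[0] = B
Query 3: U[0] = G
Query 4: B[3] = B
Query 5: U[3] = O
Query 6: F[3] = B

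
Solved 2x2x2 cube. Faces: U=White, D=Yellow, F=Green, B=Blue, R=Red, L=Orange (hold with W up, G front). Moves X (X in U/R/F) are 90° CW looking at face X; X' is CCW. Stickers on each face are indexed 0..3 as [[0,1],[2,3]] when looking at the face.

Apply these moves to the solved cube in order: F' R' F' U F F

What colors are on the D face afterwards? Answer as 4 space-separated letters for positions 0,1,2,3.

After move 1 (F'): F=GGGG U=WWRR R=YRYR D=OOYY L=OWOW
After move 2 (R'): R=RRYY U=WBRB F=GWGR D=OGYG B=YBOB
After move 3 (F'): F=WRGG U=WBRY R=GROY D=WWYG L=OBOR
After move 4 (U): U=RWYB F=GRGG R=YBOY B=OBOB L=WROR
After move 5 (F): F=GGGR U=RWRR R=YBBY D=OYYG L=WWOW
After move 6 (F): F=GGRG U=RWWW R=RBRY D=BYYG L=WOOY
Query: D face = BYYG

Answer: B Y Y G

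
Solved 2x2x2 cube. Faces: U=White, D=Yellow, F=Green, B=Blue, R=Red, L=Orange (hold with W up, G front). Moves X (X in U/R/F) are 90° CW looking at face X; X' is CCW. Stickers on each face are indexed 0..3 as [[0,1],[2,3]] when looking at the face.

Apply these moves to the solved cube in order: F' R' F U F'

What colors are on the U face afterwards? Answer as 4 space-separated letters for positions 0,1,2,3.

Answer: W W Y B

Derivation:
After move 1 (F'): F=GGGG U=WWRR R=YRYR D=OOYY L=OWOW
After move 2 (R'): R=RRYY U=WBRB F=GWGR D=OGYG B=YBOB
After move 3 (F): F=GGRW U=WBWW R=RRBY D=YRYG L=OOOG
After move 4 (U): U=WWWB F=RRRW R=YBBY B=OOOB L=GGOG
After move 5 (F'): F=RWRR U=WWYB R=RBYY D=GGYG L=GBOW
Query: U face = WWYB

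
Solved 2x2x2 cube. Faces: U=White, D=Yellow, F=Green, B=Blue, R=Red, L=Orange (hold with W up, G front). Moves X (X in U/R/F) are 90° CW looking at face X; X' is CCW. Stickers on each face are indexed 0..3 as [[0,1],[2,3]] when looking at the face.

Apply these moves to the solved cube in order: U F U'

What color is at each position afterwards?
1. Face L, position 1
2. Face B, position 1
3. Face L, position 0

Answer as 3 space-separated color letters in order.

After move 1 (U): U=WWWW F=RRGG R=BBRR B=OOBB L=GGOO
After move 2 (F): F=GRGR U=WWOG R=WBWR D=RBYY L=GYOY
After move 3 (U'): U=WGWO F=GYGR R=GRWR B=WBBB L=OOOY
Query 1: L[1] = O
Query 2: B[1] = B
Query 3: L[0] = O

Answer: O B O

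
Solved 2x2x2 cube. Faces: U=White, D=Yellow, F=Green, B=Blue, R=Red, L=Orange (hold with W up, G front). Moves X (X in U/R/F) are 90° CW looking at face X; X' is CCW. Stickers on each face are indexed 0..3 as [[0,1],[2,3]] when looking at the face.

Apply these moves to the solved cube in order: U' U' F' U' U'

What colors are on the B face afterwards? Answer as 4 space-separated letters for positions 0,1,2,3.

Answer: B G B B

Derivation:
After move 1 (U'): U=WWWW F=OOGG R=GGRR B=RRBB L=BBOO
After move 2 (U'): U=WWWW F=BBGG R=OORR B=GGBB L=RROO
After move 3 (F'): F=BGBG U=WWOR R=YOYR D=ROYY L=RWOW
After move 4 (U'): U=WRWO F=RWBG R=BGYR B=YOBB L=GGOW
After move 5 (U'): U=ROWW F=GGBG R=RWYR B=BGBB L=YOOW
Query: B face = BGBB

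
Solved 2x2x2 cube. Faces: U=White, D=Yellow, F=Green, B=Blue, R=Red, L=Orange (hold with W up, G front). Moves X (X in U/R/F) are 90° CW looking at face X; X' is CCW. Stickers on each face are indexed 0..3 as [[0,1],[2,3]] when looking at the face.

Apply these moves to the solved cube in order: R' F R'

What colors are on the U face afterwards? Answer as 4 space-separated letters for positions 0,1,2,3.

Answer: W Y O Y

Derivation:
After move 1 (R'): R=RRRR U=WBWB F=GWGW D=YGYG B=YBYB
After move 2 (F): F=GGWW U=WBOO R=WRBR D=RRYG L=OYOG
After move 3 (R'): R=RRWB U=WYOY F=GBWO D=RGYW B=GBRB
Query: U face = WYOY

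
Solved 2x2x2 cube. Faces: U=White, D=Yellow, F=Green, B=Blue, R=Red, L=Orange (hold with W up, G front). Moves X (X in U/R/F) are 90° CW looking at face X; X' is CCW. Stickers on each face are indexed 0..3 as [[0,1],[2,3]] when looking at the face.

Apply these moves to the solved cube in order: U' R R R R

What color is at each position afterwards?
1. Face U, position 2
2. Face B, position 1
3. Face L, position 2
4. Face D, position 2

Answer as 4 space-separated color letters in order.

Answer: W R O Y

Derivation:
After move 1 (U'): U=WWWW F=OOGG R=GGRR B=RRBB L=BBOO
After move 2 (R): R=RGRG U=WOWG F=OYGY D=YBYR B=WRWB
After move 3 (R): R=RRGG U=WYWY F=OBGR D=YWYW B=GROB
After move 4 (R): R=GRGR U=WBWR F=OWGW D=YOYG B=YRYB
After move 5 (R): R=GGRR U=WWWW F=OOGG D=YYYY B=RRBB
Query 1: U[2] = W
Query 2: B[1] = R
Query 3: L[2] = O
Query 4: D[2] = Y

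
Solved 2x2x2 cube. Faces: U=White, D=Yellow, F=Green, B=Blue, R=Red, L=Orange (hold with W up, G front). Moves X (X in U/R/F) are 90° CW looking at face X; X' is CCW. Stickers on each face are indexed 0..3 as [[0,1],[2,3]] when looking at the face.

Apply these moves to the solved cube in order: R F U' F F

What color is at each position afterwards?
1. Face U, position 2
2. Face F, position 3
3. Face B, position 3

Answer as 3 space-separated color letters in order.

After move 1 (R): R=RRRR U=WGWG F=GYGY D=YBYB B=WBWB
After move 2 (F): F=GGYY U=WGOO R=WRGR D=RRYB L=OYOB
After move 3 (U'): U=GOWO F=OYYY R=GGGR B=WRWB L=WBOB
After move 4 (F): F=YOYY U=GOBB R=WGOR D=GGYB L=WROR
After move 5 (F): F=YYYO U=GORR R=BGBR D=OWYB L=WGOG
Query 1: U[2] = R
Query 2: F[3] = O
Query 3: B[3] = B

Answer: R O B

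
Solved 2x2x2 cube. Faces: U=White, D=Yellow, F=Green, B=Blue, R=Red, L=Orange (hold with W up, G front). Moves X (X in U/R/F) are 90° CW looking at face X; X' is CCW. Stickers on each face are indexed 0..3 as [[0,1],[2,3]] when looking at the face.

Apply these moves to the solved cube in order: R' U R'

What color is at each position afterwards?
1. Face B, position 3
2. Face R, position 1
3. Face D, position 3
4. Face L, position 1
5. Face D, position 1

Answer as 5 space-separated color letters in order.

After move 1 (R'): R=RRRR U=WBWB F=GWGW D=YGYG B=YBYB
After move 2 (U): U=WWBB F=RRGW R=YBRR B=OOYB L=GWOO
After move 3 (R'): R=BRYR U=WYBO F=RWGB D=YRYW B=GOGB
Query 1: B[3] = B
Query 2: R[1] = R
Query 3: D[3] = W
Query 4: L[1] = W
Query 5: D[1] = R

Answer: B R W W R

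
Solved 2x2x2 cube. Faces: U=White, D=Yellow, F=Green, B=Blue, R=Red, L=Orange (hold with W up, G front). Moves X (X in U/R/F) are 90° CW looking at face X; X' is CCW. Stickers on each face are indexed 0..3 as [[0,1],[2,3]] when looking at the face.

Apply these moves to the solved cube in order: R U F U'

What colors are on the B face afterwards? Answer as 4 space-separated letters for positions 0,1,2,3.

Answer: G B W B

Derivation:
After move 1 (R): R=RRRR U=WGWG F=GYGY D=YBYB B=WBWB
After move 2 (U): U=WWGG F=RRGY R=WBRR B=OOWB L=GYOO
After move 3 (F): F=GRYR U=WWOY R=GBGR D=RWYB L=GYOB
After move 4 (U'): U=WYWO F=GYYR R=GRGR B=GBWB L=OOOB
Query: B face = GBWB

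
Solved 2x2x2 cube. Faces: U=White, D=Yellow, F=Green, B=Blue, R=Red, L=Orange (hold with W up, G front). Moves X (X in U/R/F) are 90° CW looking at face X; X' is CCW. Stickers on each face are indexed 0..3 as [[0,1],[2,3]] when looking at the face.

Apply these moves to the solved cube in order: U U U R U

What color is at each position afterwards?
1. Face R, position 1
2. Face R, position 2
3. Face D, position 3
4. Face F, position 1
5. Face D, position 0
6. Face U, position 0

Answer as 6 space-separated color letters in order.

Answer: R R R G Y W

Derivation:
After move 1 (U): U=WWWW F=RRGG R=BBRR B=OOBB L=GGOO
After move 2 (U): U=WWWW F=BBGG R=OORR B=GGBB L=RROO
After move 3 (U): U=WWWW F=OOGG R=GGRR B=RRBB L=BBOO
After move 4 (R): R=RGRG U=WOWG F=OYGY D=YBYR B=WRWB
After move 5 (U): U=WWGO F=RGGY R=WRRG B=BBWB L=OYOO
Query 1: R[1] = R
Query 2: R[2] = R
Query 3: D[3] = R
Query 4: F[1] = G
Query 5: D[0] = Y
Query 6: U[0] = W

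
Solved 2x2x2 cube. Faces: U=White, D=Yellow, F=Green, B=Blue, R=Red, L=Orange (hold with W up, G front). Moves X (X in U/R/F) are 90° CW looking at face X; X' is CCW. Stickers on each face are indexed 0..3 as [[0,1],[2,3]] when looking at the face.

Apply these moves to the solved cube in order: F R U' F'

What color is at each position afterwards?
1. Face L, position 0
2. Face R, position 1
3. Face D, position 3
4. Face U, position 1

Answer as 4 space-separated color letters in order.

Answer: O R B G

Derivation:
After move 1 (F): F=GGGG U=WWOO R=WRWR D=RRYY L=OYOY
After move 2 (R): R=WWRR U=WGOG F=GRGY D=RBYB B=OBWB
After move 3 (U'): U=GGWO F=OYGY R=GRRR B=WWWB L=OBOY
After move 4 (F'): F=YYOG U=GGGR R=BRRR D=BYYB L=OOOW
Query 1: L[0] = O
Query 2: R[1] = R
Query 3: D[3] = B
Query 4: U[1] = G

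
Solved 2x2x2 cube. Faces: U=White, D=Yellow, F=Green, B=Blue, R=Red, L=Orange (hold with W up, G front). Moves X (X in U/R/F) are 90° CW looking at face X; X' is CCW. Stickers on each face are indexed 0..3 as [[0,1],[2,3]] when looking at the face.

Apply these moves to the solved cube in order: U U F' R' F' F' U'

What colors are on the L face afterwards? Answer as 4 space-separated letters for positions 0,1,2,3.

Answer: Y G O O

Derivation:
After move 1 (U): U=WWWW F=RRGG R=BBRR B=OOBB L=GGOO
After move 2 (U): U=WWWW F=BBGG R=OORR B=GGBB L=RROO
After move 3 (F'): F=BGBG U=WWOR R=YOYR D=ROYY L=RWOW
After move 4 (R'): R=ORYY U=WBOG F=BWBR D=RGYG B=YGOB
After move 5 (F'): F=WRBB U=WBOY R=GRRY D=WWYG L=RGOO
After move 6 (F'): F=RBWB U=WBGR R=WRWY D=GOYG L=RYOO
After move 7 (U'): U=BRWG F=RYWB R=RBWY B=WROB L=YGOO
Query: L face = YGOO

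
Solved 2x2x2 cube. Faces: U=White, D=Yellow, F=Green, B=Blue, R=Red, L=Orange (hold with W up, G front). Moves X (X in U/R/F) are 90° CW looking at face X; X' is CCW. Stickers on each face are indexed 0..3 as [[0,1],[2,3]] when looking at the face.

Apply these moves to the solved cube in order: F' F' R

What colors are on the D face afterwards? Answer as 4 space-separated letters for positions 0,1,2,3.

Answer: W B Y B

Derivation:
After move 1 (F'): F=GGGG U=WWRR R=YRYR D=OOYY L=OWOW
After move 2 (F'): F=GGGG U=WWYY R=OROR D=WWYY L=OROR
After move 3 (R): R=OORR U=WGYG F=GWGY D=WBYB B=YBWB
Query: D face = WBYB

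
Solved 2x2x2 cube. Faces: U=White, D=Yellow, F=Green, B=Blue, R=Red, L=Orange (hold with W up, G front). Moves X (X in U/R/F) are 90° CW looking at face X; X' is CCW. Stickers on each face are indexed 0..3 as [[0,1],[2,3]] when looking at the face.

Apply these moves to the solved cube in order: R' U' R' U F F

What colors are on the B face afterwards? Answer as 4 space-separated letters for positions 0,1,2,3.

Answer: Y B G B

Derivation:
After move 1 (R'): R=RRRR U=WBWB F=GWGW D=YGYG B=YBYB
After move 2 (U'): U=BBWW F=OOGW R=GWRR B=RRYB L=YBOO
After move 3 (R'): R=WRGR U=BYWR F=OBGW D=YOYW B=GRGB
After move 4 (U): U=WBRY F=WRGW R=GRGR B=YBGB L=OBOO
After move 5 (F): F=GWWR U=WBOB R=RRYR D=GGYW L=OYOO
After move 6 (F): F=WGRW U=WBOY R=ORBR D=YRYW L=OGOG
Query: B face = YBGB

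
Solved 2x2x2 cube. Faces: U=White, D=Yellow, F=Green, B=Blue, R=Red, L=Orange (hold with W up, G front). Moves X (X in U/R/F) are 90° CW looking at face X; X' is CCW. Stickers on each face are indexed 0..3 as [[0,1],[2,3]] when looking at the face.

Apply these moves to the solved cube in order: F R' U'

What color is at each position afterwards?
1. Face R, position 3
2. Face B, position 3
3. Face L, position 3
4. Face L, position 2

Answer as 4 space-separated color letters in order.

Answer: W B Y O

Derivation:
After move 1 (F): F=GGGG U=WWOO R=WRWR D=RRYY L=OYOY
After move 2 (R'): R=RRWW U=WBOB F=GWGO D=RGYG B=YBRB
After move 3 (U'): U=BBWO F=OYGO R=GWWW B=RRRB L=YBOY
Query 1: R[3] = W
Query 2: B[3] = B
Query 3: L[3] = Y
Query 4: L[2] = O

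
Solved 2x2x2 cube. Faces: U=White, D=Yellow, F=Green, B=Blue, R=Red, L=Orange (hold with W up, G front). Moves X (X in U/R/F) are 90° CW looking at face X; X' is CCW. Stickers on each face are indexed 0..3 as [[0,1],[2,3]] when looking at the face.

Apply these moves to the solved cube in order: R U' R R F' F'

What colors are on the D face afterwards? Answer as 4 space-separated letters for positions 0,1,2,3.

Answer: B W Y W

Derivation:
After move 1 (R): R=RRRR U=WGWG F=GYGY D=YBYB B=WBWB
After move 2 (U'): U=GGWW F=OOGY R=GYRR B=RRWB L=WBOO
After move 3 (R): R=RGRY U=GOWY F=OBGB D=YWYR B=WRGB
After move 4 (R): R=RRYG U=GBWB F=OWGR D=YGYW B=YROB
After move 5 (F'): F=WROG U=GBRY R=GRYG D=BOYW L=WBOW
After move 6 (F'): F=RGWO U=GBGY R=ORBG D=BWYW L=WYOR
Query: D face = BWYW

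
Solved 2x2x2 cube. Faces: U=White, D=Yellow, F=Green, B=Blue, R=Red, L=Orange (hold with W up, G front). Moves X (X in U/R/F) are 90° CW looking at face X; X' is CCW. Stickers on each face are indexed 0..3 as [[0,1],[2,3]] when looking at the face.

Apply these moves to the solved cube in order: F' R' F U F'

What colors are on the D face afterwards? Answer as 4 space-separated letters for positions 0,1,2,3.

After move 1 (F'): F=GGGG U=WWRR R=YRYR D=OOYY L=OWOW
After move 2 (R'): R=RRYY U=WBRB F=GWGR D=OGYG B=YBOB
After move 3 (F): F=GGRW U=WBWW R=RRBY D=YRYG L=OOOG
After move 4 (U): U=WWWB F=RRRW R=YBBY B=OOOB L=GGOG
After move 5 (F'): F=RWRR U=WWYB R=RBYY D=GGYG L=GBOW
Query: D face = GGYG

Answer: G G Y G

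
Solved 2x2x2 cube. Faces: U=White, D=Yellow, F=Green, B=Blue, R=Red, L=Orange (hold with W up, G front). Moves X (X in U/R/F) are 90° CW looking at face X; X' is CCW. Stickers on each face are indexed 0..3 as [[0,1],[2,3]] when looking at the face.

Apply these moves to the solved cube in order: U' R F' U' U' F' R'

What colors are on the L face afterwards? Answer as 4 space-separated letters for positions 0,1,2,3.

Answer: B W O O

Derivation:
After move 1 (U'): U=WWWW F=OOGG R=GGRR B=RRBB L=BBOO
After move 2 (R): R=RGRG U=WOWG F=OYGY D=YBYR B=WRWB
After move 3 (F'): F=YYOG U=WORR R=BGYG D=BOYR L=BGOW
After move 4 (U'): U=ORWR F=BGOG R=YYYG B=BGWB L=WROW
After move 5 (U'): U=RROW F=WROG R=BGYG B=YYWB L=BGOW
After move 6 (F'): F=RGWO U=RRBY R=OGBG D=GWYR L=BWOO
After move 7 (R'): R=GGOB U=RWBY F=RRWY D=GGYO B=RYWB
Query: L face = BWOO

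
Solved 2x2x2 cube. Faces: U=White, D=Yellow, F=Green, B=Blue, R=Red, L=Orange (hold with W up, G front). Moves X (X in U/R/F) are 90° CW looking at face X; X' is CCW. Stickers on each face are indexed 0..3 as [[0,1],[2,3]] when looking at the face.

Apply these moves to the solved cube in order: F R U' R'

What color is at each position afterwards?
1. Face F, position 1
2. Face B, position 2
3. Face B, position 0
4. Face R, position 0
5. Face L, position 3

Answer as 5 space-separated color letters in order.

After move 1 (F): F=GGGG U=WWOO R=WRWR D=RRYY L=OYOY
After move 2 (R): R=WWRR U=WGOG F=GRGY D=RBYB B=OBWB
After move 3 (U'): U=GGWO F=OYGY R=GRRR B=WWWB L=OBOY
After move 4 (R'): R=RRGR U=GWWW F=OGGO D=RYYY B=BWBB
Query 1: F[1] = G
Query 2: B[2] = B
Query 3: B[0] = B
Query 4: R[0] = R
Query 5: L[3] = Y

Answer: G B B R Y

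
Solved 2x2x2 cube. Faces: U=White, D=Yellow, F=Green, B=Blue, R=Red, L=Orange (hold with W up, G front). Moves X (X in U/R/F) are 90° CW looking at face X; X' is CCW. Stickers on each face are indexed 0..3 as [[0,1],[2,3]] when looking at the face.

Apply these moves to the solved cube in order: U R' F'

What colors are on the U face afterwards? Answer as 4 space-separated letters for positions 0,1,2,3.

After move 1 (U): U=WWWW F=RRGG R=BBRR B=OOBB L=GGOO
After move 2 (R'): R=BRBR U=WBWO F=RWGW D=YRYG B=YOYB
After move 3 (F'): F=WWRG U=WBBB R=RRYR D=GOYG L=GOOW
Query: U face = WBBB

Answer: W B B B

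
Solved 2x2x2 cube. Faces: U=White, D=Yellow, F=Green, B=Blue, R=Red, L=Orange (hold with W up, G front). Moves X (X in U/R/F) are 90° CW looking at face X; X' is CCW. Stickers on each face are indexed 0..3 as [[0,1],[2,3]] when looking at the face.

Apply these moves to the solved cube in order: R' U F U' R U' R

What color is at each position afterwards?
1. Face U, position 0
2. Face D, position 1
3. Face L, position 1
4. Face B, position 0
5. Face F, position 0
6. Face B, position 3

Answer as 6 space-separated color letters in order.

Answer: Y W B W O B

Derivation:
After move 1 (R'): R=RRRR U=WBWB F=GWGW D=YGYG B=YBYB
After move 2 (U): U=WWBB F=RRGW R=YBRR B=OOYB L=GWOO
After move 3 (F): F=GRWR U=WWOW R=BBBR D=RYYG L=GYOG
After move 4 (U'): U=WWWO F=GYWR R=GRBR B=BBYB L=OOOG
After move 5 (R): R=BGRR U=WYWR F=GYWG D=RYYB B=OBWB
After move 6 (U'): U=YRWW F=OOWG R=GYRR B=BGWB L=OBOG
After move 7 (R): R=RGRY U=YOWG F=OYWB D=RWYB B=WGRB
Query 1: U[0] = Y
Query 2: D[1] = W
Query 3: L[1] = B
Query 4: B[0] = W
Query 5: F[0] = O
Query 6: B[3] = B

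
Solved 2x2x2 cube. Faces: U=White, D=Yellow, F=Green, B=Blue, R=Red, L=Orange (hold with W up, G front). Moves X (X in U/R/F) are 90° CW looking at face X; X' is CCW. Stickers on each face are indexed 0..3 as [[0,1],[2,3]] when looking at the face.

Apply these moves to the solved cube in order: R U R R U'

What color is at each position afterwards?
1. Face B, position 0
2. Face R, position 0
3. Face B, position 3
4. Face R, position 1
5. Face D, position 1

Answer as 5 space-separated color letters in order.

Answer: R R B W W

Derivation:
After move 1 (R): R=RRRR U=WGWG F=GYGY D=YBYB B=WBWB
After move 2 (U): U=WWGG F=RRGY R=WBRR B=OOWB L=GYOO
After move 3 (R): R=RWRB U=WRGY F=RBGB D=YWYO B=GOWB
After move 4 (R): R=RRBW U=WBGB F=RWGO D=YWYG B=YORB
After move 5 (U'): U=BBWG F=GYGO R=RWBW B=RRRB L=YOOO
Query 1: B[0] = R
Query 2: R[0] = R
Query 3: B[3] = B
Query 4: R[1] = W
Query 5: D[1] = W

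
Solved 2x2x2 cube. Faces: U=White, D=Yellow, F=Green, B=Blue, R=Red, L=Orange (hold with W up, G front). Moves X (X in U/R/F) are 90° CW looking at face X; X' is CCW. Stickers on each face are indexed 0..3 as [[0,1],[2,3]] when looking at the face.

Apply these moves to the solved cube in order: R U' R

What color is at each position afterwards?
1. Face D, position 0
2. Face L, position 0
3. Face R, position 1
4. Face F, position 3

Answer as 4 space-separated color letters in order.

Answer: Y W G B

Derivation:
After move 1 (R): R=RRRR U=WGWG F=GYGY D=YBYB B=WBWB
After move 2 (U'): U=GGWW F=OOGY R=GYRR B=RRWB L=WBOO
After move 3 (R): R=RGRY U=GOWY F=OBGB D=YWYR B=WRGB
Query 1: D[0] = Y
Query 2: L[0] = W
Query 3: R[1] = G
Query 4: F[3] = B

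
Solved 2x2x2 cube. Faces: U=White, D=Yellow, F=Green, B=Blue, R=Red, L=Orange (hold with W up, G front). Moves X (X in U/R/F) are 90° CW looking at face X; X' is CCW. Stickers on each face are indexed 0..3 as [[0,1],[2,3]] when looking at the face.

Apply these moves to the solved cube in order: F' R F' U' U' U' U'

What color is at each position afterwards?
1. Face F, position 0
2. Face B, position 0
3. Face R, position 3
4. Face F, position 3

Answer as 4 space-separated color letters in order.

After move 1 (F'): F=GGGG U=WWRR R=YRYR D=OOYY L=OWOW
After move 2 (R): R=YYRR U=WGRG F=GOGY D=OBYB B=RBWB
After move 3 (F'): F=OYGG U=WGYR R=BYOR D=WWYB L=OGOR
After move 4 (U'): U=GRWY F=OGGG R=OYOR B=BYWB L=RBOR
After move 5 (U'): U=RYGW F=RBGG R=OGOR B=OYWB L=BYOR
After move 6 (U'): U=YWRG F=BYGG R=RBOR B=OGWB L=OYOR
After move 7 (U'): U=WGYR F=OYGG R=BYOR B=RBWB L=OGOR
Query 1: F[0] = O
Query 2: B[0] = R
Query 3: R[3] = R
Query 4: F[3] = G

Answer: O R R G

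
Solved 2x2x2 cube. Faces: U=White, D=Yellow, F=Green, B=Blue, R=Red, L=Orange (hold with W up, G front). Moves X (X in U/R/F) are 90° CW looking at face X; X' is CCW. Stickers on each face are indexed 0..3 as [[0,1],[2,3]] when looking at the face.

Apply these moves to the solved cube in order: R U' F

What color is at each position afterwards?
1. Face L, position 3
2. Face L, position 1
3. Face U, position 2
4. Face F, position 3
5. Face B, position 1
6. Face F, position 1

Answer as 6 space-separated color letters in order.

Answer: B Y O O R O

Derivation:
After move 1 (R): R=RRRR U=WGWG F=GYGY D=YBYB B=WBWB
After move 2 (U'): U=GGWW F=OOGY R=GYRR B=RRWB L=WBOO
After move 3 (F): F=GOYO U=GGOB R=WYWR D=RGYB L=WYOB
Query 1: L[3] = B
Query 2: L[1] = Y
Query 3: U[2] = O
Query 4: F[3] = O
Query 5: B[1] = R
Query 6: F[1] = O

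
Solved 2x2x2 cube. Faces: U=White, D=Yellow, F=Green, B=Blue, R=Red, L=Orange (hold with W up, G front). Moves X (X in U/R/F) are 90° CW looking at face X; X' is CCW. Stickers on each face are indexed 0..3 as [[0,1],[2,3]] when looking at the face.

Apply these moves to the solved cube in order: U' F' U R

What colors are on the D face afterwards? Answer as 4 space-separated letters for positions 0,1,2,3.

After move 1 (U'): U=WWWW F=OOGG R=GGRR B=RRBB L=BBOO
After move 2 (F'): F=OGOG U=WWGR R=YGYR D=BOYY L=BWOW
After move 3 (U): U=GWRW F=YGOG R=RRYR B=BWBB L=OGOW
After move 4 (R): R=YRRR U=GGRG F=YOOY D=BBYB B=WWWB
Query: D face = BBYB

Answer: B B Y B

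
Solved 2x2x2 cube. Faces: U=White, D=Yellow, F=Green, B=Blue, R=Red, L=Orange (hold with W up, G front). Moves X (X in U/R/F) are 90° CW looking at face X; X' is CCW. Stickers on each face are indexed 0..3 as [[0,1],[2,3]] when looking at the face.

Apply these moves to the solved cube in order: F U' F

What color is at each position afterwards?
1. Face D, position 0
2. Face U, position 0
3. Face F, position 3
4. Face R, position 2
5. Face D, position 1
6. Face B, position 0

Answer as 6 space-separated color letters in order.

After move 1 (F): F=GGGG U=WWOO R=WRWR D=RRYY L=OYOY
After move 2 (U'): U=WOWO F=OYGG R=GGWR B=WRBB L=BBOY
After move 3 (F): F=GOGY U=WOYB R=WGOR D=WGYY L=BROR
Query 1: D[0] = W
Query 2: U[0] = W
Query 3: F[3] = Y
Query 4: R[2] = O
Query 5: D[1] = G
Query 6: B[0] = W

Answer: W W Y O G W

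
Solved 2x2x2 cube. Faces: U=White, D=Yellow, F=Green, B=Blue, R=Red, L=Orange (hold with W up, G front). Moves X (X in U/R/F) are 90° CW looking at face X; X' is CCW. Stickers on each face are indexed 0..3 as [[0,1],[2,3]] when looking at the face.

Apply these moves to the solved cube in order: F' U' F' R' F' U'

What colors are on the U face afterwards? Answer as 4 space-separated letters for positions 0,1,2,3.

Answer: B O W G

Derivation:
After move 1 (F'): F=GGGG U=WWRR R=YRYR D=OOYY L=OWOW
After move 2 (U'): U=WRWR F=OWGG R=GGYR B=YRBB L=BBOW
After move 3 (F'): F=WGOG U=WRGY R=OGOR D=BWYY L=BROW
After move 4 (R'): R=GROO U=WBGY F=WROY D=BGYG B=YRWB
After move 5 (F'): F=RYWO U=WBGO R=GRBO D=RWYG L=BYOG
After move 6 (U'): U=BOWG F=BYWO R=RYBO B=GRWB L=YROG
Query: U face = BOWG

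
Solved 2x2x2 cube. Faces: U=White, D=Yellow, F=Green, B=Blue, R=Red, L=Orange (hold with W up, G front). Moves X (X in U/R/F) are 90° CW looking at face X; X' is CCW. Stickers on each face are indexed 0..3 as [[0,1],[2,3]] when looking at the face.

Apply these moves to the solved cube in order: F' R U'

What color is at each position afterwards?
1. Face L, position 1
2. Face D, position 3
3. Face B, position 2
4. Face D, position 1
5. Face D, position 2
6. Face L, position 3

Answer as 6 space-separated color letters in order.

Answer: B B W B Y W

Derivation:
After move 1 (F'): F=GGGG U=WWRR R=YRYR D=OOYY L=OWOW
After move 2 (R): R=YYRR U=WGRG F=GOGY D=OBYB B=RBWB
After move 3 (U'): U=GGWR F=OWGY R=GORR B=YYWB L=RBOW
Query 1: L[1] = B
Query 2: D[3] = B
Query 3: B[2] = W
Query 4: D[1] = B
Query 5: D[2] = Y
Query 6: L[3] = W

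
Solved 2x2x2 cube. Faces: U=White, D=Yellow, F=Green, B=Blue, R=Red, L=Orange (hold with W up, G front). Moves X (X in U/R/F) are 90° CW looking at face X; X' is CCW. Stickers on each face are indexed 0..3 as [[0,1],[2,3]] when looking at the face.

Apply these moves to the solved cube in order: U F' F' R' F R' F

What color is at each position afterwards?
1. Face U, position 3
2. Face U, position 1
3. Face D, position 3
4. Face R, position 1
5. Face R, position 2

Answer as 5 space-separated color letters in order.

After move 1 (U): U=WWWW F=RRGG R=BBRR B=OOBB L=GGOO
After move 2 (F'): F=RGRG U=WWBR R=YBYR D=GOYY L=GWOW
After move 3 (F'): F=GGRR U=WWYY R=OBGR D=WWYY L=GROB
After move 4 (R'): R=BROG U=WBYO F=GWRY D=WGYR B=YOWB
After move 5 (F): F=RGYW U=WBBR R=YROG D=OBYR L=GWOG
After move 6 (R'): R=RGYO U=WWBY F=RBYR D=OGYW B=ROBB
After move 7 (F): F=YRRB U=WWGW R=BGYO D=YRYW L=GOOG
Query 1: U[3] = W
Query 2: U[1] = W
Query 3: D[3] = W
Query 4: R[1] = G
Query 5: R[2] = Y

Answer: W W W G Y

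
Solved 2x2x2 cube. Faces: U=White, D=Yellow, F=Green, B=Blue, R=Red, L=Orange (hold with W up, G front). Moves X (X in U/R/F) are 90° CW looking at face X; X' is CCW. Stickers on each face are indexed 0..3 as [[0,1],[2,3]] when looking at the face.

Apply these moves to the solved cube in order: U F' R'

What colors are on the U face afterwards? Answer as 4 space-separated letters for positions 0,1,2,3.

After move 1 (U): U=WWWW F=RRGG R=BBRR B=OOBB L=GGOO
After move 2 (F'): F=RGRG U=WWBR R=YBYR D=GOYY L=GWOW
After move 3 (R'): R=BRYY U=WBBO F=RWRR D=GGYG B=YOOB
Query: U face = WBBO

Answer: W B B O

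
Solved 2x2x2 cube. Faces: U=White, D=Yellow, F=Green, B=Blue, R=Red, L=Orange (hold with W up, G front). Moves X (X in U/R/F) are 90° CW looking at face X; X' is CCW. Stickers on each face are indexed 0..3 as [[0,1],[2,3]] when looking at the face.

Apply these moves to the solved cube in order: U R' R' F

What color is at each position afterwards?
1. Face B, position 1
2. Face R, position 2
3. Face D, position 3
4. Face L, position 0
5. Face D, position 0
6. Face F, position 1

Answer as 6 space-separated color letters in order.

Answer: O Y W G B R

Derivation:
After move 1 (U): U=WWWW F=RRGG R=BBRR B=OOBB L=GGOO
After move 2 (R'): R=BRBR U=WBWO F=RWGW D=YRYG B=YOYB
After move 3 (R'): R=RRBB U=WYWY F=RBGO D=YWYW B=GORB
After move 4 (F): F=GROB U=WYOG R=WRYB D=BRYW L=GYOW
Query 1: B[1] = O
Query 2: R[2] = Y
Query 3: D[3] = W
Query 4: L[0] = G
Query 5: D[0] = B
Query 6: F[1] = R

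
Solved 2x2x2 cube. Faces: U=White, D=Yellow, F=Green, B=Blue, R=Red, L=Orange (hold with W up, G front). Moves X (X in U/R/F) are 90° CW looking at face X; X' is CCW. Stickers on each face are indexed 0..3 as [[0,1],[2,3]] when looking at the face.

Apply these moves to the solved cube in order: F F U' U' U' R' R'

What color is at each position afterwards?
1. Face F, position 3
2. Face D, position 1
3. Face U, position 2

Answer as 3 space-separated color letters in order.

After move 1 (F): F=GGGG U=WWOO R=WRWR D=RRYY L=OYOY
After move 2 (F): F=GGGG U=WWYY R=OROR D=WWYY L=OROR
After move 3 (U'): U=WYWY F=ORGG R=GGOR B=ORBB L=BBOR
After move 4 (U'): U=YYWW F=BBGG R=OROR B=GGBB L=OROR
After move 5 (U'): U=YWYW F=ORGG R=BBOR B=ORBB L=GGOR
After move 6 (R'): R=BRBO U=YBYO F=OWGW D=WRYG B=YRWB
After move 7 (R'): R=ROBB U=YWYY F=OBGO D=WWYW B=GRRB
Query 1: F[3] = O
Query 2: D[1] = W
Query 3: U[2] = Y

Answer: O W Y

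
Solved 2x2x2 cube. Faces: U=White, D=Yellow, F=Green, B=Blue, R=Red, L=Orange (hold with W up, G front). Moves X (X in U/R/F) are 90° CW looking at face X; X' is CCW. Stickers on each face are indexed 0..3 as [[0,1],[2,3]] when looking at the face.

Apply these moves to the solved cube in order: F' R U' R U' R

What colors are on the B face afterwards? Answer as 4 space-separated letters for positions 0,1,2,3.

Answer: W G Y B

Derivation:
After move 1 (F'): F=GGGG U=WWRR R=YRYR D=OOYY L=OWOW
After move 2 (R): R=YYRR U=WGRG F=GOGY D=OBYB B=RBWB
After move 3 (U'): U=GGWR F=OWGY R=GORR B=YYWB L=RBOW
After move 4 (R): R=RGRO U=GWWY F=OBGB D=OWYY B=RYGB
After move 5 (U'): U=WYGW F=RBGB R=OBRO B=RGGB L=RYOW
After move 6 (R): R=ROOB U=WBGB F=RWGY D=OGYR B=WGYB
Query: B face = WGYB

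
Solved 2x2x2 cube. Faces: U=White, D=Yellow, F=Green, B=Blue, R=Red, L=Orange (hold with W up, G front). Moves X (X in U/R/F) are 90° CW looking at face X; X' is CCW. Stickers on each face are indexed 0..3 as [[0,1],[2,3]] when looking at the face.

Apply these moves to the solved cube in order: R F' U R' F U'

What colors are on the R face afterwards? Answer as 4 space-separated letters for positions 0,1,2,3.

After move 1 (R): R=RRRR U=WGWG F=GYGY D=YBYB B=WBWB
After move 2 (F'): F=YYGG U=WGRR R=BRYR D=OOYB L=OGOW
After move 3 (U): U=RWRG F=BRGG R=WBYR B=OGWB L=YYOW
After move 4 (R'): R=BRWY U=RWRO F=BWGG D=ORYG B=BGOB
After move 5 (F): F=GBGW U=RWWY R=RROY D=WBYG L=YOOR
After move 6 (U'): U=WYRW F=YOGW R=GBOY B=RROB L=BGOR
Query: R face = GBOY

Answer: G B O Y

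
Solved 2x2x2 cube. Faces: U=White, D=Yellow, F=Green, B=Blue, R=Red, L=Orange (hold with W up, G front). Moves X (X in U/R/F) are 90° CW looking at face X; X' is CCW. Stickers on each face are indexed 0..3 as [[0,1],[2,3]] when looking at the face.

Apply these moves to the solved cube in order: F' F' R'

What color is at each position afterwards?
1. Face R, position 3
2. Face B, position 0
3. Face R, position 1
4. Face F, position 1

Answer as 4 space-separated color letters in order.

After move 1 (F'): F=GGGG U=WWRR R=YRYR D=OOYY L=OWOW
After move 2 (F'): F=GGGG U=WWYY R=OROR D=WWYY L=OROR
After move 3 (R'): R=RROO U=WBYB F=GWGY D=WGYG B=YBWB
Query 1: R[3] = O
Query 2: B[0] = Y
Query 3: R[1] = R
Query 4: F[1] = W

Answer: O Y R W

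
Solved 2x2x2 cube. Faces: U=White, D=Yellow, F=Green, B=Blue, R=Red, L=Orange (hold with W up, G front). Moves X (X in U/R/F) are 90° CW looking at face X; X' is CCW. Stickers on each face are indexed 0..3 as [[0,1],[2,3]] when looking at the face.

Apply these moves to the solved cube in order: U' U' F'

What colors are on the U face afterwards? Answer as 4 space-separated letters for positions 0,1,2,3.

After move 1 (U'): U=WWWW F=OOGG R=GGRR B=RRBB L=BBOO
After move 2 (U'): U=WWWW F=BBGG R=OORR B=GGBB L=RROO
After move 3 (F'): F=BGBG U=WWOR R=YOYR D=ROYY L=RWOW
Query: U face = WWOR

Answer: W W O R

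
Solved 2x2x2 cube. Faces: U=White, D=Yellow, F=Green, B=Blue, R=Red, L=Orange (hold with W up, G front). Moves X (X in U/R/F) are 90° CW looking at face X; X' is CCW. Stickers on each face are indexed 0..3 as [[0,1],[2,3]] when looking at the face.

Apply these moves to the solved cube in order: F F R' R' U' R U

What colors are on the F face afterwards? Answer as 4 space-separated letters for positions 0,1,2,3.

Answer: R G G Y

Derivation:
After move 1 (F): F=GGGG U=WWOO R=WRWR D=RRYY L=OYOY
After move 2 (F): F=GGGG U=WWYY R=OROR D=WWYY L=OROR
After move 3 (R'): R=RROO U=WBYB F=GWGY D=WGYG B=YBWB
After move 4 (R'): R=RORO U=WWYY F=GBGB D=WWYY B=GBGB
After move 5 (U'): U=WYWY F=ORGB R=GBRO B=ROGB L=GBOR
After move 6 (R): R=RGOB U=WRWB F=OWGY D=WGYR B=YOYB
After move 7 (U): U=WWBR F=RGGY R=YOOB B=GBYB L=OWOR
Query: F face = RGGY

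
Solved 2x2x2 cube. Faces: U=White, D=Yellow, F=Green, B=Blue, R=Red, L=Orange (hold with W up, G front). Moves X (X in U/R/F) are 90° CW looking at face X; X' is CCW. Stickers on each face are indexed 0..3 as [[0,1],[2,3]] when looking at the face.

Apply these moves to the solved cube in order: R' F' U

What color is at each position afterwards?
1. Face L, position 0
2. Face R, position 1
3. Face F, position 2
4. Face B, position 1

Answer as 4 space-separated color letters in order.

Answer: W B G B

Derivation:
After move 1 (R'): R=RRRR U=WBWB F=GWGW D=YGYG B=YBYB
After move 2 (F'): F=WWGG U=WBRR R=GRYR D=OOYG L=OBOW
After move 3 (U): U=RWRB F=GRGG R=YBYR B=OBYB L=WWOW
Query 1: L[0] = W
Query 2: R[1] = B
Query 3: F[2] = G
Query 4: B[1] = B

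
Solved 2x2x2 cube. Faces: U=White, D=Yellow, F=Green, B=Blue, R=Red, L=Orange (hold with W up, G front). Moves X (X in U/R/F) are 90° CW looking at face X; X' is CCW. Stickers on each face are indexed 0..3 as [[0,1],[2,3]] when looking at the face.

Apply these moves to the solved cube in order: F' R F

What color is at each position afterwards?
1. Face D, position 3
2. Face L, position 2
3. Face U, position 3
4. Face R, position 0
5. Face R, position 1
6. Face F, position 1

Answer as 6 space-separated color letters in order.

After move 1 (F'): F=GGGG U=WWRR R=YRYR D=OOYY L=OWOW
After move 2 (R): R=YYRR U=WGRG F=GOGY D=OBYB B=RBWB
After move 3 (F): F=GGYO U=WGWW R=RYGR D=RYYB L=OOOB
Query 1: D[3] = B
Query 2: L[2] = O
Query 3: U[3] = W
Query 4: R[0] = R
Query 5: R[1] = Y
Query 6: F[1] = G

Answer: B O W R Y G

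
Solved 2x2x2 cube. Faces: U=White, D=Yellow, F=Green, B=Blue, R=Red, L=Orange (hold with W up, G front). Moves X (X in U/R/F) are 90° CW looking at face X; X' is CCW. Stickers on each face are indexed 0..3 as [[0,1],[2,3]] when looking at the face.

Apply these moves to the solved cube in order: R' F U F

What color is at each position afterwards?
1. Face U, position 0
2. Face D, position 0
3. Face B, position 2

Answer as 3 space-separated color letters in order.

Answer: O B Y

Derivation:
After move 1 (R'): R=RRRR U=WBWB F=GWGW D=YGYG B=YBYB
After move 2 (F): F=GGWW U=WBOO R=WRBR D=RRYG L=OYOG
After move 3 (U): U=OWOB F=WRWW R=YBBR B=OYYB L=GGOG
After move 4 (F): F=WWWR U=OWGG R=OBBR D=BYYG L=GROR
Query 1: U[0] = O
Query 2: D[0] = B
Query 3: B[2] = Y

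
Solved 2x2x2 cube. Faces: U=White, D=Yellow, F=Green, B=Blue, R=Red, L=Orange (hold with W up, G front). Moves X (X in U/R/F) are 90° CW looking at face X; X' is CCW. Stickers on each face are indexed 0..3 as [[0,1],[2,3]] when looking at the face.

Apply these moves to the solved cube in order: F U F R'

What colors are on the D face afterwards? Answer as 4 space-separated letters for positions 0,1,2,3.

Answer: W W Y R

Derivation:
After move 1 (F): F=GGGG U=WWOO R=WRWR D=RRYY L=OYOY
After move 2 (U): U=OWOW F=WRGG R=BBWR B=OYBB L=GGOY
After move 3 (F): F=GWGR U=OWYG R=OBWR D=WBYY L=GROR
After move 4 (R'): R=BROW U=OBYO F=GWGG D=WWYR B=YYBB
Query: D face = WWYR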